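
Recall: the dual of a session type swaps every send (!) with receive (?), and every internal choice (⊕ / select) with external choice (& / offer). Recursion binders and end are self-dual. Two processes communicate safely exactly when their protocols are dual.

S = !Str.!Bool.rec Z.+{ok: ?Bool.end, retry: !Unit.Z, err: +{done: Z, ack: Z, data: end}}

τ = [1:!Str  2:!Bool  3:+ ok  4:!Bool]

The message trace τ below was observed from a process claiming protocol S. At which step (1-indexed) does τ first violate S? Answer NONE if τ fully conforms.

[1] !Str  match  cont: !Bool.rec Z.…
[2] !Bool  match  cont: rec Z.…
[3] + ok  match  cont: ?Bool.end
[4] got !Bool, protocol expects ?Bool  ✗

4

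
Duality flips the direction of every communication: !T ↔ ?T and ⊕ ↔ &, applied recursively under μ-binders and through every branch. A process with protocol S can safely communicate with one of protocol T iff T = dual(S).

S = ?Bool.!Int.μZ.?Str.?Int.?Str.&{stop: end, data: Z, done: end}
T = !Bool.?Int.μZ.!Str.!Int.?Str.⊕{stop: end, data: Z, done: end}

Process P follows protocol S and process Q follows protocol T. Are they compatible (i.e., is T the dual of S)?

NO

?Bool | !Bool  match
  !Int | ?Int  match
    μZ | μZ  match (μ self-dual)
      ?Str | !Str  match
        ?Int | !Int  match
          ?Str | ?Str  ✗ same direction on both sides — not dual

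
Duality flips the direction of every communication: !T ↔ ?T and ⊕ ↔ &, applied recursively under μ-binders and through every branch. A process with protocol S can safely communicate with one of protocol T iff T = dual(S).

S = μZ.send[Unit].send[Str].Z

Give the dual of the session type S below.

μZ ↦ μZ  (binder kept)
  send[Unit] ↦ recv[Unit]
    send[Str] ↦ recv[Str]
      dual(Z) = Z

μZ.recv[Unit].recv[Str].Z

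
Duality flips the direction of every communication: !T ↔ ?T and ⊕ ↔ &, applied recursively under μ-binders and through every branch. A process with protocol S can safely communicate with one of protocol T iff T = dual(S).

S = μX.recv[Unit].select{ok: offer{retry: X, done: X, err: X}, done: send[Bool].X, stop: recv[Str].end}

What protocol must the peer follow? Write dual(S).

μX ↦ μX  (rec unchanged)
  recv[Unit] ↦ send[Unit]
    select{ok,done,stop} ↦ offer{ok,done,stop}  (internal→external)
      [ok]
        offer{retry,done,err} ↦ select{retry,done,err}  (offer→select)
          [retry]
            dual(X) = X
          [done]
            dual(X) = X
          [err]
            dual(X) = X
      [done]
        send[Bool] ↦ recv[Bool]
          dual(X) = X
      [stop]
        recv[Str] ↦ send[Str]
          dual(end) = end

μX.send[Unit].offer{ok: select{retry: X, done: X, err: X}, done: recv[Bool].X, stop: send[Str].end}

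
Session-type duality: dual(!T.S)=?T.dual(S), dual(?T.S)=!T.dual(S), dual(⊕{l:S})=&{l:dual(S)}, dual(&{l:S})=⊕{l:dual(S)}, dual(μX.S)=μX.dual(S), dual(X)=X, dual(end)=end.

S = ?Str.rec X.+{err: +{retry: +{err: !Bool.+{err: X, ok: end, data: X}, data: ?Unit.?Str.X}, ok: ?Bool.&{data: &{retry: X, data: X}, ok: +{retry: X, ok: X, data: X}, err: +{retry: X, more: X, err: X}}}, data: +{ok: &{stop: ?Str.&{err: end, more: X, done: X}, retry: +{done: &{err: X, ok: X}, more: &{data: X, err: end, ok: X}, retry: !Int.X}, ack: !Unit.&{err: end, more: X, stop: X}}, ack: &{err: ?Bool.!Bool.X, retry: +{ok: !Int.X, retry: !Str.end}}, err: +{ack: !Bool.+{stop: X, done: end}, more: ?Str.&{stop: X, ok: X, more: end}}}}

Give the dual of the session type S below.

!Str.rec X.&{err: &{retry: &{err: ?Bool.&{err: X, ok: end, data: X}, data: !Unit.!Str.X}, ok: !Bool.+{data: +{retry: X, data: X}, ok: &{retry: X, ok: X, data: X}, err: &{retry: X, more: X, err: X}}}, data: &{ok: +{stop: !Str.+{err: end, more: X, done: X}, retry: &{done: +{err: X, ok: X}, more: +{data: X, err: end, ok: X}, retry: ?Int.X}, ack: ?Unit.+{err: end, more: X, stop: X}}, ack: +{err: !Bool.?Bool.X, retry: &{ok: ?Int.X, retry: ?Str.end}}, err: &{ack: ?Bool.&{stop: X, done: end}, more: !Str.+{stop: X, ok: X, more: end}}}}

?Str → !Str
  rec X → rec X  (rec unchanged)
    +{err,data} → &{err,data}  (⊕→&)
      [err]
        +{retry,ok} → &{retry,ok}  (⊕→&)
          [retry]
            +{err,data} → &{err,data}  (⊕→&)
              [err]
                !Bool → ?Bool
                  +{err,ok,data} → &{err,ok,data}  (⊕→&)
                    [err]
                      X ↦ X
                    [ok]
                      end ↦ end
                    [data]
                      X ↦ X
              [data]
                ?Unit → !Unit
                  ?Str → !Str
                    X ↦ X
          [ok]
            ?Bool → !Bool
              &{data,ok,err} → +{data,ok,err}  (offer→select)
                [data]
                  &{retry,data} → +{retry,data}  (offer→select)
                    [retry]
                      X ↦ X
                    [data]
                      X ↦ X
                [ok]
                  +{retry,ok,data} → &{retry,ok,data}  (⊕→&)
                    [retry]
                      X ↦ X
                    [ok]
                      X ↦ X
                    [data]
                      X ↦ X
                [err]
                  +{retry,more,err} → &{retry,more,err}  (⊕→&)
                    [retry]
                      X ↦ X
                    [more]
                      X ↦ X
                    [err]
                      X ↦ X
      [data]
        +{ok,ack,err} → &{ok,ack,err}  (⊕→&)
          [ok]
            &{stop,retry,ack} → +{stop,retry,ack}  (offer→select)
              [stop]
                ?Str → !Str
                  &{err,more,done} → +{err,more,done}  (offer→select)
                    [err]
                      end ↦ end
                    [more]
                      X ↦ X
                    [done]
                      X ↦ X
              [retry]
                +{done,more,retry} → &{done,more,retry}  (⊕→&)
                  [done]
                    &{err,ok} → +{err,ok}  (offer→select)
                      [err]
                        X ↦ X
                      [ok]
                        X ↦ X
                  [more]
                    &{data,err,ok} → +{data,err,ok}  (offer→select)
                      [data]
                        X ↦ X
                      [err]
                        end ↦ end
                      [ok]
                        X ↦ X
                  [retry]
                    !Int → ?Int
                      X ↦ X
              [ack]
                !Unit → ?Unit
                  &{err,more,stop} → +{err,more,stop}  (offer→select)
                    [err]
                      end ↦ end
                    [more]
                      X ↦ X
                    [stop]
                      X ↦ X
          [ack]
            &{err,retry} → +{err,retry}  (offer→select)
              [err]
                ?Bool → !Bool
                  !Bool → ?Bool
                    X ↦ X
              [retry]
                +{ok,retry} → &{ok,retry}  (⊕→&)
                  [ok]
                    !Int → ?Int
                      X ↦ X
                  [retry]
                    !Str → ?Str
                      end ↦ end
          [err]
            +{ack,more} → &{ack,more}  (⊕→&)
              [ack]
                !Bool → ?Bool
                  +{stop,done} → &{stop,done}  (⊕→&)
                    [stop]
                      X ↦ X
                    [done]
                      end ↦ end
              [more]
                ?Str → !Str
                  &{stop,ok,more} → +{stop,ok,more}  (offer→select)
                    [stop]
                      X ↦ X
                    [ok]
                      X ↦ X
                    [more]
                      end ↦ end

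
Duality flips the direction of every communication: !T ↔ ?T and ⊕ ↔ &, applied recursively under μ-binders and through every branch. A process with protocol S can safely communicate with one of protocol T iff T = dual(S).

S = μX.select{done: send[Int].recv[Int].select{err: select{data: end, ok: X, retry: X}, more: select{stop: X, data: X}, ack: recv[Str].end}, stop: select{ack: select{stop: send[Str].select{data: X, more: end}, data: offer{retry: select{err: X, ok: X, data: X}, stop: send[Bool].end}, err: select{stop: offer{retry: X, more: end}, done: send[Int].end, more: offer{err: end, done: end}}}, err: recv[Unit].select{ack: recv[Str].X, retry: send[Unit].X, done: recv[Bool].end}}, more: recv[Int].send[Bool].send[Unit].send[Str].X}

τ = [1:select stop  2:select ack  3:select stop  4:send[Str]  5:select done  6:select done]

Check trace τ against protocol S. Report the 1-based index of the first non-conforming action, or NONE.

@1 select stop  match  now at select{ack: select{stop: send[Str].select{data: μX.…, more: end}, data: offer{retry: select{err: μX.…, ok: μX.…, data: μX.…}, stop: send[Bool].end}, err: select{stop: offer{retry: μX.…, more: end}, done: send[Int].end, more: offer{err: end, done: end}}}, err: recv[Unit].select{ack: recv[Str].μX.…, retry: send[Unit].μX.…, done: recv[Bool].end}}
@2 select ack  match  now at select{stop: send[Str].select{data: μX.…, more: end}, data: offer{retry: select{err: μX.…, ok: μX.…, data: μX.…}, stop: send[Bool].end}, err: select{stop: offer{retry: μX.…, more: end}, done: send[Int].end, more: offer{err: end, done: end}}}
@3 select stop  match  now at send[Str].select{data: μX.…, more: end}
@4 send[Str]  match  now at select{data: μX.…, more: end}
@5 got select done, protocol expects select data or select more  ✗

5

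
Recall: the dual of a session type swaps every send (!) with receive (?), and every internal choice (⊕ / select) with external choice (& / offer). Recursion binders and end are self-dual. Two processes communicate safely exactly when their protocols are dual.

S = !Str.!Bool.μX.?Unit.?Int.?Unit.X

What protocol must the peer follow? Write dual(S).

!Str ↦ ?Str
  !Bool ↦ ?Bool
    μX ↦ μX  (μ self-dual)
      ?Unit ↦ !Unit
        ?Int ↦ !Int
          ?Unit ↦ !Unit
            dual(X) = X

?Str.?Bool.μX.!Unit.!Int.!Unit.X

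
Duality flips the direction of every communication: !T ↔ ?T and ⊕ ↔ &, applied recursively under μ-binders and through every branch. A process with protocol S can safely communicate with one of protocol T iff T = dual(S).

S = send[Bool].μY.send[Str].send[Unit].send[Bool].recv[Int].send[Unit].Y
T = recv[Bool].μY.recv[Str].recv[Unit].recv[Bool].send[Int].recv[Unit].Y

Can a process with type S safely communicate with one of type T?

YES

send[Bool] vs recv[Bool]  match
  μY vs μY  match (binder kept)
    send[Str] vs recv[Str]  match
      send[Unit] vs recv[Unit]  match
        send[Bool] vs recv[Bool]  match
          recv[Int] vs send[Int]  match
            send[Unit] vs recv[Unit]  match
              Y vs Y  match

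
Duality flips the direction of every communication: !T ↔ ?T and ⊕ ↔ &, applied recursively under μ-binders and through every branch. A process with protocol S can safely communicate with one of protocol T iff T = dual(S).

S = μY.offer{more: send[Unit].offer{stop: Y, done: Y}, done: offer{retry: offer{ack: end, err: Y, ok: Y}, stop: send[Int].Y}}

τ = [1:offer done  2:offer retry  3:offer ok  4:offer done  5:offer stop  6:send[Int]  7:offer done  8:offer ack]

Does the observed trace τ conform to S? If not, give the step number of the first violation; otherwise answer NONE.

@1 offer done  match  cont: offer{retry: offer{ack: end, err: μY.…, ok: μY.…}, stop: send[Int].μY.…}
@2 offer retry  match  cont: offer{ack: end, err: μY.…, ok: μY.…}
@3 offer ok  match  cont: μY.…
@4 offer done  match  cont: offer{retry: offer{ack: end, err: μY.…, ok: μY.…}, stop: send[Int].μY.…}
@5 offer stop  match  cont: send[Int].μY.…
@6 send[Int]  match  cont: μY.…
@7 offer done  match  cont: offer{retry: offer{ack: end, err: μY.…, ok: μY.…}, stop: send[Int].μY.…}
@8 got offer ack, protocol expects offer retry or offer stop  ✗

8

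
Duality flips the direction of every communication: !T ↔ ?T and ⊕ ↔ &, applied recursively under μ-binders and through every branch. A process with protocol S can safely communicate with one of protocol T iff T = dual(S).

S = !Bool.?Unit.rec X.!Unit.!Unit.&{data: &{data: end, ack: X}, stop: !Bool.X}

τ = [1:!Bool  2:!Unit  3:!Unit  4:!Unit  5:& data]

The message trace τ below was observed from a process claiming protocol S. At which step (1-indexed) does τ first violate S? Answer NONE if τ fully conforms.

step 1: !Bool  match  residual = ?Unit.rec X.…
step 2: got !Unit, protocol expects ?Unit  ✗

2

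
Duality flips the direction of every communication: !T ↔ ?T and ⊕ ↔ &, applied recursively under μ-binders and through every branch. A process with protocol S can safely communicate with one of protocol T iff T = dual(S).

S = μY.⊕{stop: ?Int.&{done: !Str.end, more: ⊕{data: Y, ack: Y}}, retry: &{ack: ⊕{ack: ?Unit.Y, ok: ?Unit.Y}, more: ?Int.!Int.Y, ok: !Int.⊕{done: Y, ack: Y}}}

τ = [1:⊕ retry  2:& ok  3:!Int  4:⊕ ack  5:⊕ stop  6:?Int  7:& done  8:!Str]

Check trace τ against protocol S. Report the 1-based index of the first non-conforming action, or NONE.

step 1: ⊕ retry  ✓  state: &{ack: ⊕{ack: ?Unit.μY.…, ok: ?Unit.μY.…}, more: ?Int.!Int.μY.…, ok: !Int.⊕{done: μY.…, ack: μY.…}}
step 2: & ok  ✓  state: !Int.⊕{done: μY.…, ack: μY.…}
step 3: !Int  ✓  state: ⊕{done: μY.…, ack: μY.…}
step 4: ⊕ ack  ✓  state: μY.…
step 5: ⊕ stop  ✓  state: ?Int.&{done: !Str.end, more: ⊕{data: μY.…, ack: μY.…}}
step 6: ?Int  ✓  state: &{done: !Str.end, more: ⊕{data: μY.…, ack: μY.…}}
step 7: & done  ✓  state: !Str.end
step 8: !Str  ✓  state: end
τ conforms to S (length 8)

NONE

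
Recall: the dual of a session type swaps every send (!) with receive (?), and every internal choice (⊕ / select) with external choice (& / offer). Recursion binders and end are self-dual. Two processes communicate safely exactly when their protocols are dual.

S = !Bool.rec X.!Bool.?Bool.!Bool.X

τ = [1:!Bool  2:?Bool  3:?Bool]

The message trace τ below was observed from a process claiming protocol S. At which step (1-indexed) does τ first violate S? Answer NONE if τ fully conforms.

step 1: !Bool  ok  cont: rec X.…
step 2: got ?Bool, protocol expects !Bool  ✗

2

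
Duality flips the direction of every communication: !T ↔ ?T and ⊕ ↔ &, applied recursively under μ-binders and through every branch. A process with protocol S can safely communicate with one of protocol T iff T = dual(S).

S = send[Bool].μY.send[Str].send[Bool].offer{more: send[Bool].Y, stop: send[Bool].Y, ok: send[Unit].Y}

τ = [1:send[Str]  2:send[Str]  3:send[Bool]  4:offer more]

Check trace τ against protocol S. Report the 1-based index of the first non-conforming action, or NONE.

step 1: got send[Str], protocol expects send[Bool]  ✗

1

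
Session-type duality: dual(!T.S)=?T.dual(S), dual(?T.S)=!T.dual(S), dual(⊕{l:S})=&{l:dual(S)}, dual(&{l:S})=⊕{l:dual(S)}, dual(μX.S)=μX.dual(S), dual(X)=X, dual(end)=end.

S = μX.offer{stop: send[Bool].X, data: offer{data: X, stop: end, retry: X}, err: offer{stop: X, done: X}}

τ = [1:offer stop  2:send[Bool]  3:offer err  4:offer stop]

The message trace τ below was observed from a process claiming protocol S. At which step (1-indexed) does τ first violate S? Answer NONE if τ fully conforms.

NONE

@1 offer stop  ✓  cont: send[Bool].μX.…
@2 send[Bool]  ✓  cont: μX.…
@3 offer err  ✓  cont: offer{stop: μX.…, done: μX.…}
@4 offer stop  ✓  cont: μX.…
all 4 steps conform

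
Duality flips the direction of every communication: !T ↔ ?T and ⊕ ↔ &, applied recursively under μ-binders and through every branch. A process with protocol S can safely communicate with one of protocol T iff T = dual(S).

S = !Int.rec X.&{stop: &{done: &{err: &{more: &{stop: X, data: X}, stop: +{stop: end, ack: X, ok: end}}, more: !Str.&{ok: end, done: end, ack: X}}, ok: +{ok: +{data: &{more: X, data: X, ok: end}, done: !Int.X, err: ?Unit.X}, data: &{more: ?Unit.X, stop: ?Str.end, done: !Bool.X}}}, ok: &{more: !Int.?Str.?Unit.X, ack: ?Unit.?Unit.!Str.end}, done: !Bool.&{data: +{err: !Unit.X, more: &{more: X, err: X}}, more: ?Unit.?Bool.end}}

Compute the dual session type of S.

!Int → ?Int
  rec X → rec X  (binder kept)
    &{stop,ok,done} → +{stop,ok,done}  (&→⊕)
      case stop:
        &{done,ok} → +{done,ok}  (&→⊕)
          case done:
            &{err,more} → +{err,more}  (&→⊕)
              case err:
                &{more,stop} → +{more,stop}  (&→⊕)
                  case more:
                    &{stop,data} → +{stop,data}  (&→⊕)
                      case stop:
                        dual(X) = X
                      case data:
                        dual(X) = X
                  case stop:
                    +{stop,ack,ok} → &{stop,ack,ok}  (⊕→&)
                      case stop:
                        dual(end) = end
                      case ack:
                        dual(X) = X
                      case ok:
                        dual(end) = end
              case more:
                !Str → ?Str
                  &{ok,done,ack} → +{ok,done,ack}  (&→⊕)
                    case ok:
                      dual(end) = end
                    case done:
                      dual(end) = end
                    case ack:
                      dual(X) = X
          case ok:
            +{ok,data} → &{ok,data}  (⊕→&)
              case ok:
                +{data,done,err} → &{data,done,err}  (⊕→&)
                  case data:
                    &{more,data,ok} → +{more,data,ok}  (&→⊕)
                      case more:
                        dual(X) = X
                      case data:
                        dual(X) = X
                      case ok:
                        dual(end) = end
                  case done:
                    !Int → ?Int
                      dual(X) = X
                  case err:
                    ?Unit → !Unit
                      dual(X) = X
              case data:
                &{more,stop,done} → +{more,stop,done}  (&→⊕)
                  case more:
                    ?Unit → !Unit
                      dual(X) = X
                  case stop:
                    ?Str → !Str
                      dual(end) = end
                  case done:
                    !Bool → ?Bool
                      dual(X) = X
      case ok:
        &{more,ack} → +{more,ack}  (&→⊕)
          case more:
            !Int → ?Int
              ?Str → !Str
                ?Unit → !Unit
                  dual(X) = X
          case ack:
            ?Unit → !Unit
              ?Unit → !Unit
                !Str → ?Str
                  dual(end) = end
      case done:
        !Bool → ?Bool
          &{data,more} → +{data,more}  (&→⊕)
            case data:
              +{err,more} → &{err,more}  (⊕→&)
                case err:
                  !Unit → ?Unit
                    dual(X) = X
                case more:
                  &{more,err} → +{more,err}  (&→⊕)
                    case more:
                      dual(X) = X
                    case err:
                      dual(X) = X
            case more:
              ?Unit → !Unit
                ?Bool → !Bool
                  dual(end) = end

?Int.rec X.+{stop: +{done: +{err: +{more: +{stop: X, data: X}, stop: &{stop: end, ack: X, ok: end}}, more: ?Str.+{ok: end, done: end, ack: X}}, ok: &{ok: &{data: +{more: X, data: X, ok: end}, done: ?Int.X, err: !Unit.X}, data: +{more: !Unit.X, stop: !Str.end, done: ?Bool.X}}}, ok: +{more: ?Int.!Str.!Unit.X, ack: !Unit.!Unit.?Str.end}, done: ?Bool.+{data: &{err: ?Unit.X, more: +{more: X, err: X}}, more: !Unit.!Bool.end}}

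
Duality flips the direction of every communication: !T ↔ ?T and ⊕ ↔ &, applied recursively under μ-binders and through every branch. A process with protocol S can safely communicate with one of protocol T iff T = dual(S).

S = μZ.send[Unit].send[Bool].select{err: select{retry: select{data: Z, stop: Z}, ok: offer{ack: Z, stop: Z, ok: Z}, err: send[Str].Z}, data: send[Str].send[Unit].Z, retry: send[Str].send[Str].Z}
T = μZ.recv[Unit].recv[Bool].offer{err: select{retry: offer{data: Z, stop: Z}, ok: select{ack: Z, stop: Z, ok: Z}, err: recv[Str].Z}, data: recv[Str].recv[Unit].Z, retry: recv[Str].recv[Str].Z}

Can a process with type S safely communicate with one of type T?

NO

μZ vs μZ  match (rec unchanged)
  send[Unit] vs recv[Unit]  match
    send[Bool] vs recv[Bool]  match
      select{err,data,retry} vs offer{err,data,retry}  match label sets agree
        [err]
          select{retry,ok,err} vs select{retry,ok,err}  ✗ choice polarity not flipped — not dual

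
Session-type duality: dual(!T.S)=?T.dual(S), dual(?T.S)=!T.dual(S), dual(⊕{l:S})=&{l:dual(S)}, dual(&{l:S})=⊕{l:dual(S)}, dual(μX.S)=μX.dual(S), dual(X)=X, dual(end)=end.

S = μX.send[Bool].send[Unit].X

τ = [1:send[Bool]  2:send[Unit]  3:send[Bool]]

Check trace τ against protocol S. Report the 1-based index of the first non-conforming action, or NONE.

step 1: send[Bool]  match  now at send[Unit].μX.…
step 2: send[Unit]  match  now at μX.…
step 3: send[Bool]  match  now at send[Unit].μX.…
all 3 steps conform

NONE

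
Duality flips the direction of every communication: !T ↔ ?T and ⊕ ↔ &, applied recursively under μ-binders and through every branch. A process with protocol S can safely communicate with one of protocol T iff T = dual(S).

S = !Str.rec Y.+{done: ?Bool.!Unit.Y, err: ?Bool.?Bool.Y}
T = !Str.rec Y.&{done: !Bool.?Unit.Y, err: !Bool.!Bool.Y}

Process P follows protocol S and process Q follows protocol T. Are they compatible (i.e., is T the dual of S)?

NO

!Str vs !Str  ✗ same direction on both sides — not dual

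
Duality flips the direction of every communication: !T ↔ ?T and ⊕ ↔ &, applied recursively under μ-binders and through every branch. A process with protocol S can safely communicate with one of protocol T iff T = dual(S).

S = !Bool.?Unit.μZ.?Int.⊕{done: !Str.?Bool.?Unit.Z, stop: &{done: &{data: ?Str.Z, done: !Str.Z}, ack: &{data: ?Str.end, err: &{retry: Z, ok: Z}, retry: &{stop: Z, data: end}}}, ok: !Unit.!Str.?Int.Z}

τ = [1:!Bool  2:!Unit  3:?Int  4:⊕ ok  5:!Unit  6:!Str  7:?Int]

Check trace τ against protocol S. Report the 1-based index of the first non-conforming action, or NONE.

@1 !Bool  match  state: ?Unit.μZ.…
@2 got !Unit, protocol expects ?Unit  ✗

2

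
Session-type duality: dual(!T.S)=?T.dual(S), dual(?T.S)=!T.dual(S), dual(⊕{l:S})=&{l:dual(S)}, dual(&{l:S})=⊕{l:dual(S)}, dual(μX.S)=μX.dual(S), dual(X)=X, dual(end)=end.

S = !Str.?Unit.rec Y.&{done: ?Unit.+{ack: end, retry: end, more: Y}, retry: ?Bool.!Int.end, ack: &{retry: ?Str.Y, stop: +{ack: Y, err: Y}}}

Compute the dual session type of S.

?Str.!Unit.rec Y.+{done: !Unit.&{ack: end, retry: end, more: Y}, retry: !Bool.?Int.end, ack: +{retry: !Str.Y, stop: &{ack: Y, err: Y}}}

!Str → ?Str
  ?Unit → !Unit
    rec Y → rec Y  (μ self-dual)
      &{done,retry,ack} → +{done,retry,ack}  (external→internal)
        • done:
          ?Unit → !Unit
            +{ack,retry,more} → &{ack,retry,more}  (select→offer)
              • ack:
                end self-dual
              • retry:
                end self-dual
              • more:
                Y self-dual
        • retry:
          ?Bool → !Bool
            !Int → ?Int
              end self-dual
        • ack:
          &{retry,stop} → +{retry,stop}  (external→internal)
            • retry:
              ?Str → !Str
                Y self-dual
            • stop:
              +{ack,err} → &{ack,err}  (select→offer)
                • ack:
                  Y self-dual
                • err:
                  Y self-dual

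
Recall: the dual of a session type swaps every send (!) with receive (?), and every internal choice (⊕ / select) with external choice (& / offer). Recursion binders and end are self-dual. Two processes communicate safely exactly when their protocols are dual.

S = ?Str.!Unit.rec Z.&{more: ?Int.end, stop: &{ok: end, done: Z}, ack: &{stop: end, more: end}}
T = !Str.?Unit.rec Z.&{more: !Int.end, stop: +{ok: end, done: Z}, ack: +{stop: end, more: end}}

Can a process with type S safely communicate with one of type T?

?Str ‖ !Str  ✓
  !Unit ‖ ?Unit  ✓
    rec Z ‖ rec Z  ✓ (μ self-dual)
      &{more,stop,ack} ‖ &{more,stop,ack}  ✗ choice polarity not flipped — not dual

NO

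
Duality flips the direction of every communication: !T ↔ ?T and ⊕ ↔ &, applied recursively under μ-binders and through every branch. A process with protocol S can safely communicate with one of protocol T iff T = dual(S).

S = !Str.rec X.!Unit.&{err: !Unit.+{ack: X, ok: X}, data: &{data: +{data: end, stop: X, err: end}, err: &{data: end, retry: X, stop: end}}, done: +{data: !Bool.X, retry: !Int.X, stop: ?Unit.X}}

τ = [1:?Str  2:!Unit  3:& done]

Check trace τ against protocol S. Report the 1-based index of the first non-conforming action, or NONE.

@1 got ?Str, protocol expects !Str  ✗

1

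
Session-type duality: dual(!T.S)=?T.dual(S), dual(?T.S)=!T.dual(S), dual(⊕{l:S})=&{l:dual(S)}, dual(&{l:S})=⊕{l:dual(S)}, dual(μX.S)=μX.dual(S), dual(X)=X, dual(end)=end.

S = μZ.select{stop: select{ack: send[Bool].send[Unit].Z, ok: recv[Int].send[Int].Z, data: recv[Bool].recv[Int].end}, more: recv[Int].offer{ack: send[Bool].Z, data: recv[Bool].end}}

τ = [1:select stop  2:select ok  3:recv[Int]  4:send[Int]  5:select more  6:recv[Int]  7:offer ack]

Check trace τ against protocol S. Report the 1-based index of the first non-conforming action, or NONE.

step 1: select stop  match  residual = select{ack: send[Bool].send[Unit].μZ.…, ok: recv[Int].send[Int].μZ.…, data: recv[Bool].recv[Int].end}
step 2: select ok  match  residual = recv[Int].send[Int].μZ.…
step 3: recv[Int]  match  residual = send[Int].μZ.…
step 4: send[Int]  match  residual = μZ.…
step 5: select more  match  residual = recv[Int].offer{ack: send[Bool].μZ.…, data: recv[Bool].end}
step 6: recv[Int]  match  residual = offer{ack: send[Bool].μZ.…, data: recv[Bool].end}
step 7: offer ack  match  residual = send[Bool].μZ.…
τ conforms to S (length 7)

NONE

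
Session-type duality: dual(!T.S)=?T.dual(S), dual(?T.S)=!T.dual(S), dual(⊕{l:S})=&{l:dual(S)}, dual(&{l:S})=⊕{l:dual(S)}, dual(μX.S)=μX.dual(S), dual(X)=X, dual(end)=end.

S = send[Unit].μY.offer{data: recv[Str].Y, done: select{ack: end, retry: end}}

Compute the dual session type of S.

send[Unit] = recv[Unit]
  μY = μY  (μ self-dual)
    offer{data,done} = select{data,done}  (&→⊕)
      case data:
        recv[Str] = send[Str]
          Y self-dual
      case done:
        select{ack,retry} = offer{ack,retry}  (select→offer)
          case ack:
            end self-dual
          case retry:
            end self-dual

recv[Unit].μY.select{data: send[Str].Y, done: offer{ack: end, retry: end}}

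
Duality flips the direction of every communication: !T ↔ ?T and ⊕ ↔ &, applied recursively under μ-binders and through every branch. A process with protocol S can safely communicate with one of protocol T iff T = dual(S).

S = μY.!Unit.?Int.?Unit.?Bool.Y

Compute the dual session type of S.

μY → μY  (μ self-dual)
  !Unit → ?Unit
    ?Int → !Int
      ?Unit → !Unit
        ?Bool → !Bool
          Y self-dual

μY.?Unit.!Int.!Unit.!Bool.Y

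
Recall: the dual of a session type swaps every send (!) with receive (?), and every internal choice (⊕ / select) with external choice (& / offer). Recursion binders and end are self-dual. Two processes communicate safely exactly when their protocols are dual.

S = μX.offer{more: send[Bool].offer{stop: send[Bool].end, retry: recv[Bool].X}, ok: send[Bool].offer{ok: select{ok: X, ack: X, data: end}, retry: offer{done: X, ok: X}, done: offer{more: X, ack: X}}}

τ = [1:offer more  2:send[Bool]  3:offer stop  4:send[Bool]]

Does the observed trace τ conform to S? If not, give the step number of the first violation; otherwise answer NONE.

NONE

[1] offer more  ✓  now at send[Bool].offer{stop: send[Bool].end, retry: recv[Bool].μX.…}
[2] send[Bool]  ✓  now at offer{stop: send[Bool].end, retry: recv[Bool].μX.…}
[3] offer stop  ✓  now at send[Bool].end
[4] send[Bool]  ✓  now at end
trace exhausted — no violation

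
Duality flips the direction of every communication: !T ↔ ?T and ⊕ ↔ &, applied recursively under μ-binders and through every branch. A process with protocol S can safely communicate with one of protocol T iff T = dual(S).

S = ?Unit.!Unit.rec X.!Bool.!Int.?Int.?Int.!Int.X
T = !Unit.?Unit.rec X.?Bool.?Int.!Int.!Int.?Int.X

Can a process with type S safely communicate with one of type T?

YES

?Unit vs !Unit  ok
  !Unit vs ?Unit  ok
    rec X vs rec X  ok (μ self-dual)
      !Bool vs ?Bool  ok
        !Int vs ?Int  ok
          ?Int vs !Int  ok
            ?Int vs !Int  ok
              !Int vs ?Int  ok
                X vs X  ok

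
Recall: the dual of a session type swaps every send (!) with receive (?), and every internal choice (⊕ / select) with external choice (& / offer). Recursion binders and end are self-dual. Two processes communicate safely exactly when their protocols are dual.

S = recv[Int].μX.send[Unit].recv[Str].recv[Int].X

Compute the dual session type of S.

recv[Int] → send[Int]
  μX → μX  (μ self-dual)
    send[Unit] → recv[Unit]
      recv[Str] → send[Str]
        recv[Int] → send[Int]
          X self-dual

send[Int].μX.recv[Unit].send[Str].send[Int].X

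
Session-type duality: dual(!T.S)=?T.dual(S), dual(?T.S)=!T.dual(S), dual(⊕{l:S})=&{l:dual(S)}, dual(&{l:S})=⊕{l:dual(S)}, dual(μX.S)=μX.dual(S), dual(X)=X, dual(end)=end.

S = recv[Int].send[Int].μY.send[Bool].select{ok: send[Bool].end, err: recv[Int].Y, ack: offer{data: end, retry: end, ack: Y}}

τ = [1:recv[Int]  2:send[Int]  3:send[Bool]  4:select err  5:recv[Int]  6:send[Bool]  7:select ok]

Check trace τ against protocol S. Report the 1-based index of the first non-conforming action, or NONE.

NONE

step 1: recv[Int]  ✓  cont: send[Int].μY.…
step 2: send[Int]  ✓  cont: μY.…
step 3: send[Bool]  ✓  cont: select{ok: send[Bool].end, err: recv[Int].μY.…, ack: offer{data: end, retry: end, ack: μY.…}}
step 4: select err  ✓  cont: recv[Int].μY.…
step 5: recv[Int]  ✓  cont: μY.…
step 6: send[Bool]  ✓  cont: select{ok: send[Bool].end, err: recv[Int].μY.…, ack: offer{data: end, retry: end, ack: μY.…}}
step 7: select ok  ✓  cont: send[Bool].end
trace exhausted — no violation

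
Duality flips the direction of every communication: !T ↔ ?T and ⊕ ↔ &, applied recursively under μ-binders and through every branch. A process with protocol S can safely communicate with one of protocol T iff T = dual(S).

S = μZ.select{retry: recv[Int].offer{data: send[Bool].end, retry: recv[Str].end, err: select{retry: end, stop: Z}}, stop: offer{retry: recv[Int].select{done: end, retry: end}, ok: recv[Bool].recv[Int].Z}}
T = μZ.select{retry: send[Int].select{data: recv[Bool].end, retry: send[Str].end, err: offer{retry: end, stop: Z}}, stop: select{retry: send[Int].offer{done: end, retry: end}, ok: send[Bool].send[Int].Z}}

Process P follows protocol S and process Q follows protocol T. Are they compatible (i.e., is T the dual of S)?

μZ vs μZ  match (rec unchanged)
  select{retry,stop} vs select{retry,stop}  ✗ choice polarity not flipped — not dual

NO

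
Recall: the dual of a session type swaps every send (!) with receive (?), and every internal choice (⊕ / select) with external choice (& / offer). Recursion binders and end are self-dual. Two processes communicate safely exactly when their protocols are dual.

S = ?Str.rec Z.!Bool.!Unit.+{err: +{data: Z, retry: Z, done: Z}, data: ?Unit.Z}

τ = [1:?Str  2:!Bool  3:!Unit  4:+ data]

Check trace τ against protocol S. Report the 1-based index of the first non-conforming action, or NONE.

NONE

[1] ?Str  ok  residual = rec Z.…
[2] !Bool  ok  residual = !Unit.+{err: +{data: rec Z.…, retry: rec Z.…, done: rec Z.…}, data: ?Unit.rec Z.…}
[3] !Unit  ok  residual = +{err: +{data: rec Z.…, retry: rec Z.…, done: rec Z.…}, data: ?Unit.rec Z.…}
[4] + data  ok  residual = ?Unit.rec Z.…
τ conforms to S (length 4)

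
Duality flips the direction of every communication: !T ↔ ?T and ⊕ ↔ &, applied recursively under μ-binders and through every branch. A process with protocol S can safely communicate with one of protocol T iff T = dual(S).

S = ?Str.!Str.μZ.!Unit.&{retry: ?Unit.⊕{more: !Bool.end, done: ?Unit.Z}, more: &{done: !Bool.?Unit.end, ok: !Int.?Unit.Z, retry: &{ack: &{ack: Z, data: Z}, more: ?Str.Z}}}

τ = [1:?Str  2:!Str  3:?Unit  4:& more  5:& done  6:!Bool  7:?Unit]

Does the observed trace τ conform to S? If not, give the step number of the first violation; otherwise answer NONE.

step 1: ?Str  ✓  cont: !Str.μZ.…
step 2: !Str  ✓  cont: μZ.…
step 3: got ?Unit, protocol expects !Unit  ✗

3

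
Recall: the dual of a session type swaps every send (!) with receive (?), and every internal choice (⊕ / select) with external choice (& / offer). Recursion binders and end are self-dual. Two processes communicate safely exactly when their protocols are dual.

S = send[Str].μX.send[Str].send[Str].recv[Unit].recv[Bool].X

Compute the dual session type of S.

send[Str] ↦ recv[Str]
  μX ↦ μX  (binder kept)
    send[Str] ↦ recv[Str]
      send[Str] ↦ recv[Str]
        recv[Unit] ↦ send[Unit]
          recv[Bool] ↦ send[Bool]
            X self-dual

recv[Str].μX.recv[Str].recv[Str].send[Unit].send[Bool].X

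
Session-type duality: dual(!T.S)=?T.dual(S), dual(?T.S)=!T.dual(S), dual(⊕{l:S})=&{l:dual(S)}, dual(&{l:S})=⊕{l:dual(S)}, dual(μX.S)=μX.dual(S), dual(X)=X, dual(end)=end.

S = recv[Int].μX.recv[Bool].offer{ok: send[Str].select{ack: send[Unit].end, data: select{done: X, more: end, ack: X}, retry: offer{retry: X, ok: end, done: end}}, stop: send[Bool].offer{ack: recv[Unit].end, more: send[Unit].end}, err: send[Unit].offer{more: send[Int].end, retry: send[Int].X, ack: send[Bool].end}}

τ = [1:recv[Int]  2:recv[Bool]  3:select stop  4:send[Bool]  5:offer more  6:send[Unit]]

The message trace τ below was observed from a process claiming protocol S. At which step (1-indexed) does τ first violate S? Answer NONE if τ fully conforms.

[1] recv[Int]  match  now at μX.…
[2] recv[Bool]  match  now at offer{ok: send[Str].select{ack: send[Unit].end, data: select{done: μX.…, more: end, ack: μX.…}, retry: offer{retry: μX.…, ok: end, done: end}}, stop: send[Bool].offer{ack: recv[Unit].end, more: send[Unit].end}, err: send[Unit].offer{more: send[Int].end, retry: send[Int].μX.…, ack: send[Bool].end}}
[3] got select stop, protocol expects offer ok or offer stop or offer err  ✗

3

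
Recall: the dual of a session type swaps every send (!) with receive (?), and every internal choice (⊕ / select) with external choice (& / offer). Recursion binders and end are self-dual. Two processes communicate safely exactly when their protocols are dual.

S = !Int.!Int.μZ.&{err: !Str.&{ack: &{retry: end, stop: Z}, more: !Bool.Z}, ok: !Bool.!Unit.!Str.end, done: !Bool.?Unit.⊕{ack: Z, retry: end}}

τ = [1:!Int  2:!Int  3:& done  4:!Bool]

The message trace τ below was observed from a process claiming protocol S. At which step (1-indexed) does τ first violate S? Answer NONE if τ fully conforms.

NONE

@1 !Int  ✓  state: !Int.μZ.…
@2 !Int  ✓  state: μZ.…
@3 & done  ✓  state: !Bool.?Unit.⊕{ack: μZ.…, retry: end}
@4 !Bool  ✓  state: ?Unit.⊕{ack: μZ.…, retry: end}
τ conforms to S (length 4)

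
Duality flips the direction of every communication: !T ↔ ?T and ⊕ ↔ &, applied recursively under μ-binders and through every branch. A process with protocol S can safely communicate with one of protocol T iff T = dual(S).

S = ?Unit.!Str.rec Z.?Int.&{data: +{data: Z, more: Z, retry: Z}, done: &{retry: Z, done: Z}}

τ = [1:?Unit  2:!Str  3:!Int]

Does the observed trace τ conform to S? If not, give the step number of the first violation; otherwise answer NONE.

step 1: ?Unit  ok  now at !Str.rec Z.…
step 2: !Str  ok  now at rec Z.…
step 3: got !Int, protocol expects ?Int  ✗

3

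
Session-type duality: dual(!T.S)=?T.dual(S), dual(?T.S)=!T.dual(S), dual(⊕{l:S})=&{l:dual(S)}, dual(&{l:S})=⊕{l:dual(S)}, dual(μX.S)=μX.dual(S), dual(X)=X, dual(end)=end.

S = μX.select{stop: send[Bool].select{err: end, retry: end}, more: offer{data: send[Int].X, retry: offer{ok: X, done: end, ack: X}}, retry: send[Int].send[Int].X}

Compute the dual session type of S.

μX.offer{stop: recv[Bool].offer{err: end, retry: end}, more: select{data: recv[Int].X, retry: select{ok: X, done: end, ack: X}}, retry: recv[Int].recv[Int].X}

μX = μX  (μ self-dual)
  select{stop,more,retry} = offer{stop,more,retry}  (⊕→&)
    • stop:
      send[Bool] = recv[Bool]
        select{err,retry} = offer{err,retry}  (⊕→&)
          • err:
            end self-dual
          • retry:
            end self-dual
    • more:
      offer{data,retry} = select{data,retry}  (external→internal)
        • data:
          send[Int] = recv[Int]
            X self-dual
        • retry:
          offer{ok,done,ack} = select{ok,done,ack}  (external→internal)
            • ok:
              X self-dual
            • done:
              end self-dual
            • ack:
              X self-dual
    • retry:
      send[Int] = recv[Int]
        send[Int] = recv[Int]
          X self-dual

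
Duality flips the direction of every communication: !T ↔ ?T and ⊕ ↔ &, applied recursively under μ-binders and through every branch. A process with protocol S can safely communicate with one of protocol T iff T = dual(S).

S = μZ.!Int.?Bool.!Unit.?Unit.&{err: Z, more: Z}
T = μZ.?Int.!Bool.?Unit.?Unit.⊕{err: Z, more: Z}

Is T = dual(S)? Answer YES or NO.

μZ vs μZ  ok (μ self-dual)
  !Int vs ?Int  ok
    ?Bool vs !Bool  ok
      !Unit vs ?Unit  ok
        ?Unit vs ?Unit  ✗ same direction on both sides — not dual

NO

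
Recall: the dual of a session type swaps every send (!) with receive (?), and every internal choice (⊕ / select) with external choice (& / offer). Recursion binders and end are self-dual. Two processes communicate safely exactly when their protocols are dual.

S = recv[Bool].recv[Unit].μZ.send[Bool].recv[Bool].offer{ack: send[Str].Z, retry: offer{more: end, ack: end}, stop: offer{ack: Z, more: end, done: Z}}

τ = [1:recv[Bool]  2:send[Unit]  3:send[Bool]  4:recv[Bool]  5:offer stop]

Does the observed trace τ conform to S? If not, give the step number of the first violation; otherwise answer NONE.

2

[1] recv[Bool]  ok  cont: recv[Unit].μZ.…
[2] got send[Unit], protocol expects recv[Unit]  ✗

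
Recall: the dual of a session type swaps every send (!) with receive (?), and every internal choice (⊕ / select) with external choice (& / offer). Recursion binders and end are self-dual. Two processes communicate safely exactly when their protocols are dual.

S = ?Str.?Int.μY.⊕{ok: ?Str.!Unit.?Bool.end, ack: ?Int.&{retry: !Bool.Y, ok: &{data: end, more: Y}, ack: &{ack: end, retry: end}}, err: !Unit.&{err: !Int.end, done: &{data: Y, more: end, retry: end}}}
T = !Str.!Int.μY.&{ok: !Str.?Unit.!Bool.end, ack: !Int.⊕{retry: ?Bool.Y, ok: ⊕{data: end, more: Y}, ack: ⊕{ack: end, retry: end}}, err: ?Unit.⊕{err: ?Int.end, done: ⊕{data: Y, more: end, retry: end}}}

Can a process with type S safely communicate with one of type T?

YES

?Str ‖ !Str  ok
  ?Int ‖ !Int  ok
    μY ‖ μY  ok (rec unchanged)
      ⊕{ok,ack,err} ‖ &{ok,ack,err}  ok label sets agree
        [ok]
          ?Str ‖ !Str  ok
            !Unit ‖ ?Unit  ok
              ?Bool ‖ !Bool  ok
                end ‖ end  ok
        [ack]
          ?Int ‖ !Int  ok
            &{retry,ok,ack} ‖ ⊕{retry,ok,ack}  ok label sets agree
              [retry]
                !Bool ‖ ?Bool  ok
                  Y ‖ Y  ok
              [ok]
                &{data,more} ‖ ⊕{data,more}  ok label sets agree
                  [data]
                    end ‖ end  ok
                  [more]
                    Y ‖ Y  ok
              [ack]
                &{ack,retry} ‖ ⊕{ack,retry}  ok label sets agree
                  [ack]
                    end ‖ end  ok
                  [retry]
                    end ‖ end  ok
        [err]
          !Unit ‖ ?Unit  ok
            &{err,done} ‖ ⊕{err,done}  ok label sets agree
              [err]
                !Int ‖ ?Int  ok
                  end ‖ end  ok
              [done]
                &{data,more,retry} ‖ ⊕{data,more,retry}  ok label sets agree
                  [data]
                    Y ‖ Y  ok
                  [more]
                    end ‖ end  ok
                  [retry]
                    end ‖ end  ok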